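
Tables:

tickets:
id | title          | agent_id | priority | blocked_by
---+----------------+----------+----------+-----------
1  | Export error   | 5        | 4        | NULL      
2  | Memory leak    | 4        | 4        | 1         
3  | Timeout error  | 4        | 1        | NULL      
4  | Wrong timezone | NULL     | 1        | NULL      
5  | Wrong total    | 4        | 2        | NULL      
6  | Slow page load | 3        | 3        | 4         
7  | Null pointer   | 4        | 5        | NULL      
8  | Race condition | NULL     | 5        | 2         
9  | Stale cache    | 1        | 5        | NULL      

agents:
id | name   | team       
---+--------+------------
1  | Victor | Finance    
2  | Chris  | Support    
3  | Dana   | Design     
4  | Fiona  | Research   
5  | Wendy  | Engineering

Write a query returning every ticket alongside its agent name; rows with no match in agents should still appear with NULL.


LEFT JOIN keeps every row from tickets (the left table); where agent_id has no match in agents, the agent columns become NULL. Walk through each ticket:
  - ticket 1 (Export error): agent_id=5 -> matches Wendy
  - ticket 2 (Memory leak): agent_id=4 -> matches Fiona
  - ticket 3 (Timeout error): agent_id=4 -> matches Fiona
  - ticket 4 (Wrong timezone): agent_id=NULL, no match -> kept with NULL
  - ticket 5 (Wrong total): agent_id=4 -> matches Fiona
  - ticket 6 (Slow page load): agent_id=3 -> matches Dana
  - ticket 7 (Null pointer): agent_id=4 -> matches Fiona
  - ticket 8 (Race condition): agent_id=NULL, no match -> kept with NULL
  - ticket 9 (Stale cache): agent_id=1 -> matches Victor
All 9 rows appear; 2 have NULL agent.

SQL:
SELECT a.title, b.name AS agent
FROM tickets a
LEFT JOIN agents b ON a.agent_id = b.id

Result:
title          | agent 
---------------+-------
Export error   | Wendy 
Memory leak    | Fiona 
Timeout error  | Fiona 
Wrong timezone | NULL  
Wrong total    | Fiona 
Slow page load | Dana  
Null pointer   | Fiona 
Race condition | NULL  
Stale cache    | Victor


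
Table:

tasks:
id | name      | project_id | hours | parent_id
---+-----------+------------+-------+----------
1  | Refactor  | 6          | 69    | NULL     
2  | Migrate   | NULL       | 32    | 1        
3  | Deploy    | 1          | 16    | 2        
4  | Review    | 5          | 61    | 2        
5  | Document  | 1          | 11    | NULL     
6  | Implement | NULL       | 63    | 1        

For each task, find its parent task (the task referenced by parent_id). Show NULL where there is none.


This is a self-join: tasks is joined to a second copy of itself, matching each row's parent_id to another row's id. Use LEFT JOIN so rows with parent_id=NULL are kept.
  - task 1 (Refactor): parent_id=NULL -> NULL
  - task 2 (Migrate): parent_id=1 -> Refactor
  - task 3 (Deploy): parent_id=2 -> Migrate
  - task 4 (Review): parent_id=2 -> Migrate
  - task 5 (Document): parent_id=NULL -> NULL
  - task 6 (Implement): parent_id=1 -> Refactor

SQL:
SELECT a.name AS item, b.name AS parent
FROM tasks a
LEFT JOIN tasks b ON a.parent_id = b.id

Result:
item      | parent  
----------+---------
Refactor  | NULL    
Migrate   | Refactor
Deploy    | Migrate 
Review    | Migrate 
Document  | NULL    
Implement | Refactor


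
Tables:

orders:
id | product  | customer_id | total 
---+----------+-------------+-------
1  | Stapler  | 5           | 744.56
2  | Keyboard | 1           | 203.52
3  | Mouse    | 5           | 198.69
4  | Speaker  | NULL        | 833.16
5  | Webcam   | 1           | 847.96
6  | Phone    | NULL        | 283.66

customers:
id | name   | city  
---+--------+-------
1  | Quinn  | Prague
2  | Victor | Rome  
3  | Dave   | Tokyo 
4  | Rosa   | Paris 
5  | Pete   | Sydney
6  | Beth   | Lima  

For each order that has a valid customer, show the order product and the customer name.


INNER JOIN keeps only orders rows whose customer_id matches an id in customers. Walk through each order:
  - order 1 (Stapler): customer_id=5 -> matches Pete
  - order 2 (Keyboard): customer_id=1 -> matches Quinn
  - order 3 (Mouse): customer_id=5 -> matches Pete
  - order 4 (Speaker): customer_id=NULL, no match -> dropped
  - order 5 (Webcam): customer_id=1 -> matches Quinn
  - order 6 (Phone): customer_id=NULL, no match -> dropped
So 2 of 6 rows are dropped.

SQL:
SELECT a.product, b.name AS customer
FROM orders a
INNER JOIN customers b ON a.customer_id = b.id

Result:
product  | customer
---------+---------
Stapler  | Pete    
Keyboard | Quinn   
Mouse    | Pete    
Webcam   | Quinn   


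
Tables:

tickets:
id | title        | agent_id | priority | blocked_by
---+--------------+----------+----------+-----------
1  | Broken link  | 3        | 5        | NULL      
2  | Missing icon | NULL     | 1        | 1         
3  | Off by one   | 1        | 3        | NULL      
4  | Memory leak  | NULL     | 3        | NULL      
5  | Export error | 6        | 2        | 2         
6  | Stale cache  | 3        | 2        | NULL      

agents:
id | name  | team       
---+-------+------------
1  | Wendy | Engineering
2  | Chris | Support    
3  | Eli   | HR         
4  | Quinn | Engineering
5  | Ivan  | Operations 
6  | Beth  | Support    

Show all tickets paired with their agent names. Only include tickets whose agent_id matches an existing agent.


INNER JOIN keeps only tickets rows whose agent_id matches an id in agents. Walk through each ticket:
  - ticket 1 (Broken link): agent_id=3 -> matches Eli
  - ticket 2 (Missing icon): agent_id=NULL, no match -> dropped
  - ticket 3 (Off by one): agent_id=1 -> matches Wendy
  - ticket 4 (Memory leak): agent_id=NULL, no match -> dropped
  - ticket 5 (Export error): agent_id=6 -> matches Beth
  - ticket 6 (Stale cache): agent_id=3 -> matches Eli
So 2 of 6 rows are dropped.

SQL:
SELECT a.title, b.name AS agent
FROM tickets a
INNER JOIN agents b ON a.agent_id = b.id

Result:
title        | agent
-------------+------
Broken link  | Eli  
Off by one   | Wendy
Export error | Beth 
Stale cache  | Eli  


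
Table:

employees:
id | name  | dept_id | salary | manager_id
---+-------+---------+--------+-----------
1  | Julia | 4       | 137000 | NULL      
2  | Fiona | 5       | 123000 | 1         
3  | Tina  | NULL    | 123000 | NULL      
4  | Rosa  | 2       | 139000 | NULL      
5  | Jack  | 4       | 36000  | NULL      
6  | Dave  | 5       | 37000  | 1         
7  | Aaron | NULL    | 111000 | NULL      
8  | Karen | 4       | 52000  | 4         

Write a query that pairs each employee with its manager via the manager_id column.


This is a self-join: employees is joined to a second copy of itself, matching each row's manager_id to another row's id. Use LEFT JOIN so rows with manager_id=NULL are kept.
  - employee 1 (Julia): manager_id=NULL -> NULL
  - employee 2 (Fiona): manager_id=1 -> Julia
  - employee 3 (Tina): manager_id=NULL -> NULL
  - employee 4 (Rosa): manager_id=NULL -> NULL
  - employee 5 (Jack): manager_id=NULL -> NULL
  - employee 6 (Dave): manager_id=1 -> Julia
  - employee 7 (Aaron): manager_id=NULL -> NULL
  - employee 8 (Karen): manager_id=4 -> Rosa

SQL:
SELECT a.name AS item, b.name AS manager
FROM employees a
LEFT JOIN employees b ON a.manager_id = b.id

Result:
item  | manager
------+--------
Julia | NULL   
Fiona | Julia  
Tina  | NULL   
Rosa  | NULL   
Jack  | NULL   
Dave  | Julia  
Aaron | NULL   
Karen | Rosa   


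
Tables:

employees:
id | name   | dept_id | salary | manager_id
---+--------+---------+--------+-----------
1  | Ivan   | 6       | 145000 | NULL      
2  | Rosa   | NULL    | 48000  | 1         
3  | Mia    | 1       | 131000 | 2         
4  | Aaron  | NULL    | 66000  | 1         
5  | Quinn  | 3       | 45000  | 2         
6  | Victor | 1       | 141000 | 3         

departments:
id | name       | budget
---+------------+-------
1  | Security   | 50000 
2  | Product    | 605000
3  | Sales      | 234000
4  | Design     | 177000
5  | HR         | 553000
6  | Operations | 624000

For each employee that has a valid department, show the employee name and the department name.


INNER JOIN keeps only employees rows whose dept_id matches an id in departments. Walk through each employee:
  - employee 1 (Ivan): dept_id=6 -> matches Operations
  - employee 2 (Rosa): dept_id=NULL, no match -> dropped
  - employee 3 (Mia): dept_id=1 -> matches Security
  - employee 4 (Aaron): dept_id=NULL, no match -> dropped
  - employee 5 (Quinn): dept_id=3 -> matches Sales
  - employee 6 (Victor): dept_id=1 -> matches Security
So 2 of 6 rows are dropped.

SQL:
SELECT a.name, b.name AS department
FROM employees a
INNER JOIN departments b ON a.dept_id = b.id

Result:
name   | department
-------+-----------
Ivan   | Operations
Mia    | Security  
Quinn  | Sales     
Victor | Security  


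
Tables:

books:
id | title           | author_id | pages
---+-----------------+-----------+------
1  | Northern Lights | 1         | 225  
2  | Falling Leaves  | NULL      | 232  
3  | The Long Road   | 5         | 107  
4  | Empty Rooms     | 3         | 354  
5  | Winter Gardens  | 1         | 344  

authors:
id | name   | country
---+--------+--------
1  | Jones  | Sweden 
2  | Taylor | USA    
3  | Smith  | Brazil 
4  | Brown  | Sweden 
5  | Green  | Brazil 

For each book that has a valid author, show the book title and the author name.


INNER JOIN keeps only books rows whose author_id matches an id in authors. Walk through each book:
  - book 1 (Northern Lights): author_id=1 -> matches Jones
  - book 2 (Falling Leaves): author_id=NULL, no match -> dropped
  - book 3 (The Long Road): author_id=5 -> matches Green
  - book 4 (Empty Rooms): author_id=3 -> matches Smith
  - book 5 (Winter Gardens): author_id=1 -> matches Jones
So 1 of 5 rows is dropped.

SQL:
SELECT a.title, b.name AS author
FROM books a
INNER JOIN authors b ON a.author_id = b.id

Result:
title           | author
----------------+-------
Northern Lights | Jones 
The Long Road   | Green 
Empty Rooms     | Smith 
Winter Gardens  | Jones 


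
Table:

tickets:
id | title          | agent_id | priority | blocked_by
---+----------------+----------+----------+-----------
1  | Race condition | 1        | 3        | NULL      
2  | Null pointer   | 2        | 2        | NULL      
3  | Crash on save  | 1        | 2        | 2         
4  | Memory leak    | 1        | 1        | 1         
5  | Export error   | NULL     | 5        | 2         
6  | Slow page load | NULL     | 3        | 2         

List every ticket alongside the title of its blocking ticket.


This is a self-join: tickets is joined to a second copy of itself, matching each row's blocked_by to another row's id. Use LEFT JOIN so rows with blocked_by=NULL are kept.
  - ticket 1 (Race condition): blocked_by=NULL -> NULL
  - ticket 2 (Null pointer): blocked_by=NULL -> NULL
  - ticket 3 (Crash on save): blocked_by=2 -> Null pointer
  - ticket 4 (Memory leak): blocked_by=1 -> Race condition
  - ticket 5 (Export error): blocked_by=2 -> Null pointer
  - ticket 6 (Slow page load): blocked_by=2 -> Null pointer

SQL:
SELECT a.title AS item, b.title AS blocked_by
FROM tickets a
LEFT JOIN tickets b ON a.blocked_by = b.id

Result:
item           | blocked_by    
---------------+---------------
Race condition | NULL          
Null pointer   | NULL          
Crash on save  | Null pointer  
Memory leak    | Race condition
Export error   | Null pointer  
Slow page load | Null pointer  


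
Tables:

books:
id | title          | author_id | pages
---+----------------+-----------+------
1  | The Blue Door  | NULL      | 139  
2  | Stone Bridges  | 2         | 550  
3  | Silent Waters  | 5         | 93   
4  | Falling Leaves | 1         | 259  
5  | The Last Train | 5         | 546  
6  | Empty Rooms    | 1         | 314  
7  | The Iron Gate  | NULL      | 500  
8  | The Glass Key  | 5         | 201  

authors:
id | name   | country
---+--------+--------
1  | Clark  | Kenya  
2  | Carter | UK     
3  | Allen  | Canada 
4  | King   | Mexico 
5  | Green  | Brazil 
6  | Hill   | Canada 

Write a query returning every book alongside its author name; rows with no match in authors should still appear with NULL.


LEFT JOIN keeps every row from books (the left table); where author_id has no match in authors, the author columns become NULL. Walk through each book:
  - book 1 (The Blue Door): author_id=NULL, no match -> kept with NULL
  - book 2 (Stone Bridges): author_id=2 -> matches Carter
  - book 3 (Silent Waters): author_id=5 -> matches Green
  - book 4 (Falling Leaves): author_id=1 -> matches Clark
  - book 5 (The Last Train): author_id=5 -> matches Green
  - book 6 (Empty Rooms): author_id=1 -> matches Clark
  - book 7 (The Iron Gate): author_id=NULL, no match -> kept with NULL
  - book 8 (The Glass Key): author_id=5 -> matches Green
All 8 rows appear; 2 have NULL author.

SQL:
SELECT a.title, b.name AS author
FROM books a
LEFT JOIN authors b ON a.author_id = b.id

Result:
title          | author
---------------+-------
The Blue Door  | NULL  
Stone Bridges  | Carter
Silent Waters  | Green 
Falling Leaves | Clark 
The Last Train | Green 
Empty Rooms    | Clark 
The Iron Gate  | NULL  
The Glass Key  | Green 


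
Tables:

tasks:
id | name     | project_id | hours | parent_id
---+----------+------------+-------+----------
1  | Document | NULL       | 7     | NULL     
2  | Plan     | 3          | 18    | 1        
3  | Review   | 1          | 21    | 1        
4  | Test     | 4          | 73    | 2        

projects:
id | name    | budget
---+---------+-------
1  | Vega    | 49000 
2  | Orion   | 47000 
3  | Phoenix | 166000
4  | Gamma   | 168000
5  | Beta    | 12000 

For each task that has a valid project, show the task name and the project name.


INNER JOIN keeps only tasks rows whose project_id matches an id in projects. Walk through each task:
  - task 1 (Document): project_id=NULL, no match -> dropped
  - task 2 (Plan): project_id=3 -> matches Phoenix
  - task 3 (Review): project_id=1 -> matches Vega
  - task 4 (Test): project_id=4 -> matches Gamma
So 1 of 4 rows is dropped.

SQL:
SELECT a.name, b.name AS project
FROM tasks a
INNER JOIN projects b ON a.project_id = b.id

Result:
name   | project
-------+--------
Plan   | Phoenix
Review | Vega   
Test   | Gamma  


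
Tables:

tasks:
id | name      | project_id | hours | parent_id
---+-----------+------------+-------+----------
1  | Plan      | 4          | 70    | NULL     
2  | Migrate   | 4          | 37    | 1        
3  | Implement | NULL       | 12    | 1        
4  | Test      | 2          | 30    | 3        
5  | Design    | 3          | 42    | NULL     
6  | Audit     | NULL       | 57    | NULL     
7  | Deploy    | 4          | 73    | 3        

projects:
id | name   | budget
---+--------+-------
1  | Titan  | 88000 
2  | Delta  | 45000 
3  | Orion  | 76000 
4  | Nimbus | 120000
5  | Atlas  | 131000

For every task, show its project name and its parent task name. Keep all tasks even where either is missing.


Two LEFT JOINs from the same base table tasks: one to projects via project_id, one to tasks itself via parent_id. Both are LEFT so every task is preserved.
Match against projects:
  - task 1 (Plan): project_id=4 -> matches Nimbus
  - task 2 (Migrate): project_id=4 -> matches Nimbus
  - task 3 (Implement): project_id=NULL, no match -> kept with NULL
  - task 4 (Test): project_id=2 -> matches Delta
  - task 5 (Design): project_id=3 -> matches Orion
  - task 6 (Audit): project_id=NULL, no match -> kept with NULL
  - task 7 (Deploy): project_id=4 -> matches Nimbus
Match against tasks (self):
  - task 1 (Plan): parent_id=NULL -> NULL
  - task 2 (Migrate): parent_id=1 -> Plan
  - task 3 (Implement): parent_id=1 -> Plan
  - task 4 (Test): parent_id=3 -> Implement
  - task 5 (Design): parent_id=NULL -> NULL
  - task 6 (Audit): parent_id=NULL -> NULL
  - task 7 (Deploy): parent_id=3 -> Implement

SQL:
SELECT a.name, b.name AS project, c.name AS parent
FROM tasks a
LEFT JOIN projects b ON a.project_id = b.id
LEFT JOIN tasks c ON a.parent_id = c.id

Result:
name      | project | parent   
----------+---------+----------
Plan      | Nimbus  | NULL     
Migrate   | Nimbus  | Plan     
Implement | NULL    | Plan     
Test      | Delta   | Implement
Design    | Orion   | NULL     
Audit     | NULL    | NULL     
Deploy    | Nimbus  | Implement


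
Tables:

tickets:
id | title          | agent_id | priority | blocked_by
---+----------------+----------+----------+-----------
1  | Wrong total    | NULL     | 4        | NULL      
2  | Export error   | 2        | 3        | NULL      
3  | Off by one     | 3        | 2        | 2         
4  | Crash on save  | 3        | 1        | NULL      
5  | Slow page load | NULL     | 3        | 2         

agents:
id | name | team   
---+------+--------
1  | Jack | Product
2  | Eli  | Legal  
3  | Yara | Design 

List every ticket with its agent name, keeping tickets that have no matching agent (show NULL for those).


LEFT JOIN keeps every row from tickets (the left table); where agent_id has no match in agents, the agent columns become NULL. Walk through each ticket:
  - ticket 1 (Wrong total): agent_id=NULL, no match -> kept with NULL
  - ticket 2 (Export error): agent_id=2 -> matches Eli
  - ticket 3 (Off by one): agent_id=3 -> matches Yara
  - ticket 4 (Crash on save): agent_id=3 -> matches Yara
  - ticket 5 (Slow page load): agent_id=NULL, no match -> kept with NULL
All 5 rows appear; 2 have NULL agent.

SQL:
SELECT a.title, b.name AS agent
FROM tickets a
LEFT JOIN agents b ON a.agent_id = b.id

Result:
title          | agent
---------------+------
Wrong total    | NULL 
Export error   | Eli  
Off by one     | Yara 
Crash on save  | Yara 
Slow page load | NULL 


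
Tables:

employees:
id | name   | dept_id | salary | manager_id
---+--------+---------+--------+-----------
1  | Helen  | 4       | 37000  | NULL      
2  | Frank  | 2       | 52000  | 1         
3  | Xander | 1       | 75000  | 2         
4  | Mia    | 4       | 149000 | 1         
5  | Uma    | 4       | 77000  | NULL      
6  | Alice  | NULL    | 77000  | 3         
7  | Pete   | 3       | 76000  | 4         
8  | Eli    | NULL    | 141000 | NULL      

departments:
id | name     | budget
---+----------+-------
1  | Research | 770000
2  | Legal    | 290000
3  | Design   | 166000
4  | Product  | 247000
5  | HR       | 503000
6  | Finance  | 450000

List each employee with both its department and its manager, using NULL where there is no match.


Two LEFT JOINs from the same base table employees: one to departments via dept_id, one to employees itself via manager_id. Both are LEFT so every employee is preserved.
Match against departments:
  - employee 1 (Helen): dept_id=4 -> matches Product
  - employee 2 (Frank): dept_id=2 -> matches Legal
  - employee 3 (Xander): dept_id=1 -> matches Research
  - employee 4 (Mia): dept_id=4 -> matches Product
  - employee 5 (Uma): dept_id=4 -> matches Product
  - employee 6 (Alice): dept_id=NULL, no match -> kept with NULL
  - employee 7 (Pete): dept_id=3 -> matches Design
  - employee 8 (Eli): dept_id=NULL, no match -> kept with NULL
Match against employees (self):
  - employee 1 (Helen): manager_id=NULL -> NULL
  - employee 2 (Frank): manager_id=1 -> Helen
  - employee 3 (Xander): manager_id=2 -> Frank
  - employee 4 (Mia): manager_id=1 -> Helen
  - employee 5 (Uma): manager_id=NULL -> NULL
  - employee 6 (Alice): manager_id=3 -> Xander
  - employee 7 (Pete): manager_id=4 -> Mia
  - employee 8 (Eli): manager_id=NULL -> NULL

SQL:
SELECT a.name, b.name AS department, c.name AS manager
FROM employees a
LEFT JOIN departments b ON a.dept_id = b.id
LEFT JOIN employees c ON a.manager_id = c.id

Result:
name   | department | manager
-------+------------+--------
Helen  | Product    | NULL   
Frank  | Legal      | Helen  
Xander | Research   | Frank  
Mia    | Product    | Helen  
Uma    | Product    | NULL   
Alice  | NULL       | Xander 
Pete   | Design     | Mia    
Eli    | NULL       | NULL   


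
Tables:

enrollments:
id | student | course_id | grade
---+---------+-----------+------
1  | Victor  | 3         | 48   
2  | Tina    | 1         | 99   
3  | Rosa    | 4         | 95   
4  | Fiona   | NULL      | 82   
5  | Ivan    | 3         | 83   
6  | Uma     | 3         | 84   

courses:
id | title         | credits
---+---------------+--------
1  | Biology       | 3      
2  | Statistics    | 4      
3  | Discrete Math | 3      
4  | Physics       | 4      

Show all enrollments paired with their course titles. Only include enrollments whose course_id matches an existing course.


INNER JOIN keeps only enrollments rows whose course_id matches an id in courses. Walk through each enrollment:
  - enrollment 1 (Victor): course_id=3 -> matches Discrete Math
  - enrollment 2 (Tina): course_id=1 -> matches Biology
  - enrollment 3 (Rosa): course_id=4 -> matches Physics
  - enrollment 4 (Fiona): course_id=NULL, no match -> dropped
  - enrollment 5 (Ivan): course_id=3 -> matches Discrete Math
  - enrollment 6 (Uma): course_id=3 -> matches Discrete Math
So 1 of 6 rows is dropped.

SQL:
SELECT a.student, b.title AS course
FROM enrollments a
INNER JOIN courses b ON a.course_id = b.id

Result:
student | course       
--------+--------------
Victor  | Discrete Math
Tina    | Biology      
Rosa    | Physics      
Ivan    | Discrete Math
Uma     | Discrete Math


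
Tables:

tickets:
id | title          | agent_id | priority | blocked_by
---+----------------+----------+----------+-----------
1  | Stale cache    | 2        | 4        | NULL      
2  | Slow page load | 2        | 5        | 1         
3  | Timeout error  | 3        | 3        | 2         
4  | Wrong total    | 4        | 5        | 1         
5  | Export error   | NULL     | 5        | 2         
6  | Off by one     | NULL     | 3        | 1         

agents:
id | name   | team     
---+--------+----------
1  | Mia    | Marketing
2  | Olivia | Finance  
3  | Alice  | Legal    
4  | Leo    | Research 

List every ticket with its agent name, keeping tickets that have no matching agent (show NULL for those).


LEFT JOIN keeps every row from tickets (the left table); where agent_id has no match in agents, the agent columns become NULL. Walk through each ticket:
  - ticket 1 (Stale cache): agent_id=2 -> matches Olivia
  - ticket 2 (Slow page load): agent_id=2 -> matches Olivia
  - ticket 3 (Timeout error): agent_id=3 -> matches Alice
  - ticket 4 (Wrong total): agent_id=4 -> matches Leo
  - ticket 5 (Export error): agent_id=NULL, no match -> kept with NULL
  - ticket 6 (Off by one): agent_id=NULL, no match -> kept with NULL
All 6 rows appear; 2 have NULL agent.

SQL:
SELECT a.title, b.name AS agent
FROM tickets a
LEFT JOIN agents b ON a.agent_id = b.id

Result:
title          | agent 
---------------+-------
Stale cache    | Olivia
Slow page load | Olivia
Timeout error  | Alice 
Wrong total    | Leo   
Export error   | NULL  
Off by one     | NULL  


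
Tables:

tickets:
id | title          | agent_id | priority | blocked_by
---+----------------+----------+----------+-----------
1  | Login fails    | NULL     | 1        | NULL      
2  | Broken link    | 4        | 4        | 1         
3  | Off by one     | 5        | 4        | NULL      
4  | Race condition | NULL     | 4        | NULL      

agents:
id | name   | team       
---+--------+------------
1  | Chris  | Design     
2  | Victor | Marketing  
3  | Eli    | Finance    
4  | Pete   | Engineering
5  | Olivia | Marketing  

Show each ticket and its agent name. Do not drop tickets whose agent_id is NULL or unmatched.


LEFT JOIN keeps every row from tickets (the left table); where agent_id has no match in agents, the agent columns become NULL. Walk through each ticket:
  - ticket 1 (Login fails): agent_id=NULL, no match -> kept with NULL
  - ticket 2 (Broken link): agent_id=4 -> matches Pete
  - ticket 3 (Off by one): agent_id=5 -> matches Olivia
  - ticket 4 (Race condition): agent_id=NULL, no match -> kept with NULL
All 4 rows appear; 2 have NULL agent.

SQL:
SELECT a.title, b.name AS agent
FROM tickets a
LEFT JOIN agents b ON a.agent_id = b.id

Result:
title          | agent 
---------------+-------
Login fails    | NULL  
Broken link    | Pete  
Off by one     | Olivia
Race condition | NULL  


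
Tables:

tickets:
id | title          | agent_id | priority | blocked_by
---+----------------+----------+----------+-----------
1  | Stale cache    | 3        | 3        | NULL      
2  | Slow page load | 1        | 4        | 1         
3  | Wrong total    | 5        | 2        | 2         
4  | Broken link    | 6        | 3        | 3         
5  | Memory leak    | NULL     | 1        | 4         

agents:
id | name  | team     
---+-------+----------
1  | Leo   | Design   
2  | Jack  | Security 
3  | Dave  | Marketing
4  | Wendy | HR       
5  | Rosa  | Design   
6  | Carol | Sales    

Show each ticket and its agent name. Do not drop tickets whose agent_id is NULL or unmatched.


LEFT JOIN keeps every row from tickets (the left table); where agent_id has no match in agents, the agent columns become NULL. Walk through each ticket:
  - ticket 1 (Stale cache): agent_id=3 -> matches Dave
  - ticket 2 (Slow page load): agent_id=1 -> matches Leo
  - ticket 3 (Wrong total): agent_id=5 -> matches Rosa
  - ticket 4 (Broken link): agent_id=6 -> matches Carol
  - ticket 5 (Memory leak): agent_id=NULL, no match -> kept with NULL
All 5 rows appear; 1 has NULL agent.

SQL:
SELECT a.title, b.name AS agent
FROM tickets a
LEFT JOIN agents b ON a.agent_id = b.id

Result:
title          | agent
---------------+------
Stale cache    | Dave 
Slow page load | Leo  
Wrong total    | Rosa 
Broken link    | Carol
Memory leak    | NULL 


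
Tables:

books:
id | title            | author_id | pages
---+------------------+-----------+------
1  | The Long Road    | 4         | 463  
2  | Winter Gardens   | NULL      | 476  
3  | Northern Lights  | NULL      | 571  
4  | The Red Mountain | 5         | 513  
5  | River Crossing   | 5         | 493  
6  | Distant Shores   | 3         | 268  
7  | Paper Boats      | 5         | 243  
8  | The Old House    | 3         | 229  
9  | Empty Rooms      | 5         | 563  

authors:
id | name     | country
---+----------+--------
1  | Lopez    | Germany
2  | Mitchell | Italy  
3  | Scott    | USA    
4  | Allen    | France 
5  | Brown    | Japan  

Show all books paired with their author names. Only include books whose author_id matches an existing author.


INNER JOIN keeps only books rows whose author_id matches an id in authors. Walk through each book:
  - book 1 (The Long Road): author_id=4 -> matches Allen
  - book 2 (Winter Gardens): author_id=NULL, no match -> dropped
  - book 3 (Northern Lights): author_id=NULL, no match -> dropped
  - book 4 (The Red Mountain): author_id=5 -> matches Brown
  - book 5 (River Crossing): author_id=5 -> matches Brown
  - book 6 (Distant Shores): author_id=3 -> matches Scott
  - book 7 (Paper Boats): author_id=5 -> matches Brown
  - book 8 (The Old House): author_id=3 -> matches Scott
  - book 9 (Empty Rooms): author_id=5 -> matches Brown
So 2 of 9 rows are dropped.

SQL:
SELECT a.title, b.name AS author
FROM books a
INNER JOIN authors b ON a.author_id = b.id

Result:
title            | author
-----------------+-------
The Long Road    | Allen 
The Red Mountain | Brown 
River Crossing   | Brown 
Distant Shores   | Scott 
Paper Boats      | Brown 
The Old House    | Scott 
Empty Rooms      | Brown 


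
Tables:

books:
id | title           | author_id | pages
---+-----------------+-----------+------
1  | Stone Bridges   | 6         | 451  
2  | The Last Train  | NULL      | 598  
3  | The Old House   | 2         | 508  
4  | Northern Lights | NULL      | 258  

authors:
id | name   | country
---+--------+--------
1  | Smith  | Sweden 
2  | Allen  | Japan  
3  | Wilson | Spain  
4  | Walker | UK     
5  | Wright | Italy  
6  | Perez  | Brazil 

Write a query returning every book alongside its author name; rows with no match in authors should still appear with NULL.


LEFT JOIN keeps every row from books (the left table); where author_id has no match in authors, the author columns become NULL. Walk through each book:
  - book 1 (Stone Bridges): author_id=6 -> matches Perez
  - book 2 (The Last Train): author_id=NULL, no match -> kept with NULL
  - book 3 (The Old House): author_id=2 -> matches Allen
  - book 4 (Northern Lights): author_id=NULL, no match -> kept with NULL
All 4 rows appear; 2 have NULL author.

SQL:
SELECT a.title, b.name AS author
FROM books a
LEFT JOIN authors b ON a.author_id = b.id

Result:
title           | author
----------------+-------
Stone Bridges   | Perez 
The Last Train  | NULL  
The Old House   | Allen 
Northern Lights | NULL  


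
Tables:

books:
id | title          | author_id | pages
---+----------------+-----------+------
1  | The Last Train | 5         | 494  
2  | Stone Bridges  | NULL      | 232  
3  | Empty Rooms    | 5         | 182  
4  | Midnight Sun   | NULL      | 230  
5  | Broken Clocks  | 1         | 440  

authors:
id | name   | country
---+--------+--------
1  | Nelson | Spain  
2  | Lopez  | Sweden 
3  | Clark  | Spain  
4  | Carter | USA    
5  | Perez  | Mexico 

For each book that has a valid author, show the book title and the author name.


INNER JOIN keeps only books rows whose author_id matches an id in authors. Walk through each book:
  - book 1 (The Last Train): author_id=5 -> matches Perez
  - book 2 (Stone Bridges): author_id=NULL, no match -> dropped
  - book 3 (Empty Rooms): author_id=5 -> matches Perez
  - book 4 (Midnight Sun): author_id=NULL, no match -> dropped
  - book 5 (Broken Clocks): author_id=1 -> matches Nelson
So 2 of 5 rows are dropped.

SQL:
SELECT a.title, b.name AS author
FROM books a
INNER JOIN authors b ON a.author_id = b.id

Result:
title          | author
---------------+-------
The Last Train | Perez 
Empty Rooms    | Perez 
Broken Clocks  | Nelson


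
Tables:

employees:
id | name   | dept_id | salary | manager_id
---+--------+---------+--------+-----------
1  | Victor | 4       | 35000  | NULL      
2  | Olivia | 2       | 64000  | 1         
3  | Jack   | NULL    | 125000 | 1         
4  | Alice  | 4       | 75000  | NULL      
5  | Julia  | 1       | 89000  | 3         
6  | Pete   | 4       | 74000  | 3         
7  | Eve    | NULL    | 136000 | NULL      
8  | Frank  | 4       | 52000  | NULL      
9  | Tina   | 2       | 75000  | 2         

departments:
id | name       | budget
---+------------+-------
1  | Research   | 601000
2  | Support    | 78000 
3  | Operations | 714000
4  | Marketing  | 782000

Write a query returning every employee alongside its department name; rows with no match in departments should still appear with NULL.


LEFT JOIN keeps every row from employees (the left table); where dept_id has no match in departments, the department columns become NULL. Walk through each employee:
  - employee 1 (Victor): dept_id=4 -> matches Marketing
  - employee 2 (Olivia): dept_id=2 -> matches Support
  - employee 3 (Jack): dept_id=NULL, no match -> kept with NULL
  - employee 4 (Alice): dept_id=4 -> matches Marketing
  - employee 5 (Julia): dept_id=1 -> matches Research
  - employee 6 (Pete): dept_id=4 -> matches Marketing
  - employee 7 (Eve): dept_id=NULL, no match -> kept with NULL
  - employee 8 (Frank): dept_id=4 -> matches Marketing
  - employee 9 (Tina): dept_id=2 -> matches Support
All 9 rows appear; 2 have NULL department.

SQL:
SELECT a.name, b.name AS department
FROM employees a
LEFT JOIN departments b ON a.dept_id = b.id

Result:
name   | department
-------+-----------
Victor | Marketing 
Olivia | Support   
Jack   | NULL      
Alice  | Marketing 
Julia  | Research  
Pete   | Marketing 
Eve    | NULL      
Frank  | Marketing 
Tina   | Support   


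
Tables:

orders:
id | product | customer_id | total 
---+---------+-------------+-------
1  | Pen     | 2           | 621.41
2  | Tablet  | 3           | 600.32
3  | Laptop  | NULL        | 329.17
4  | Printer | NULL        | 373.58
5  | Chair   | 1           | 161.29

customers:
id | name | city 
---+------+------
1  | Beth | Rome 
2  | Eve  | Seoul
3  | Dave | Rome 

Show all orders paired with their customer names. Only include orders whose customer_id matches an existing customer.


INNER JOIN keeps only orders rows whose customer_id matches an id in customers. Walk through each order:
  - order 1 (Pen): customer_id=2 -> matches Eve
  - order 2 (Tablet): customer_id=3 -> matches Dave
  - order 3 (Laptop): customer_id=NULL, no match -> dropped
  - order 4 (Printer): customer_id=NULL, no match -> dropped
  - order 5 (Chair): customer_id=1 -> matches Beth
So 2 of 5 rows are dropped.

SQL:
SELECT a.product, b.name AS customer
FROM orders a
INNER JOIN customers b ON a.customer_id = b.id

Result:
product | customer
--------+---------
Pen     | Eve     
Tablet  | Dave    
Chair   | Beth    


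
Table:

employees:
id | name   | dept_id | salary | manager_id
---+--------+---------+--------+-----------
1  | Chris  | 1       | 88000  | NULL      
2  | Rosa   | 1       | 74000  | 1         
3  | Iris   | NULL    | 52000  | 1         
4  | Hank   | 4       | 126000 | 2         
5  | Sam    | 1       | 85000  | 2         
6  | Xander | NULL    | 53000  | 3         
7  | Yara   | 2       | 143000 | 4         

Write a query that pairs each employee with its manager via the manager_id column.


This is a self-join: employees is joined to a second copy of itself, matching each row's manager_id to another row's id. Use LEFT JOIN so rows with manager_id=NULL are kept.
  - employee 1 (Chris): manager_id=NULL -> NULL
  - employee 2 (Rosa): manager_id=1 -> Chris
  - employee 3 (Iris): manager_id=1 -> Chris
  - employee 4 (Hank): manager_id=2 -> Rosa
  - employee 5 (Sam): manager_id=2 -> Rosa
  - employee 6 (Xander): manager_id=3 -> Iris
  - employee 7 (Yara): manager_id=4 -> Hank

SQL:
SELECT a.name AS item, b.name AS manager
FROM employees a
LEFT JOIN employees b ON a.manager_id = b.id

Result:
item   | manager
-------+--------
Chris  | NULL   
Rosa   | Chris  
Iris   | Chris  
Hank   | Rosa   
Sam    | Rosa   
Xander | Iris   
Yara   | Hank   


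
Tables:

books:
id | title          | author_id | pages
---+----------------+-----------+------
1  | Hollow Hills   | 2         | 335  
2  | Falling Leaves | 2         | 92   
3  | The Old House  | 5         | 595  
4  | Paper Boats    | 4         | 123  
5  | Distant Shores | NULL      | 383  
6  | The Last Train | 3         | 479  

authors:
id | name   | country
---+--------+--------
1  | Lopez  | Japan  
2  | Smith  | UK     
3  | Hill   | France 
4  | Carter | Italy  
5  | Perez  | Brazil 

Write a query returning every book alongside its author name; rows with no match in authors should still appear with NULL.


LEFT JOIN keeps every row from books (the left table); where author_id has no match in authors, the author columns become NULL. Walk through each book:
  - book 1 (Hollow Hills): author_id=2 -> matches Smith
  - book 2 (Falling Leaves): author_id=2 -> matches Smith
  - book 3 (The Old House): author_id=5 -> matches Perez
  - book 4 (Paper Boats): author_id=4 -> matches Carter
  - book 5 (Distant Shores): author_id=NULL, no match -> kept with NULL
  - book 6 (The Last Train): author_id=3 -> matches Hill
All 6 rows appear; 1 has NULL author.

SQL:
SELECT a.title, b.name AS author
FROM books a
LEFT JOIN authors b ON a.author_id = b.id

Result:
title          | author
---------------+-------
Hollow Hills   | Smith 
Falling Leaves | Smith 
The Old House  | Perez 
Paper Boats    | Carter
Distant Shores | NULL  
The Last Train | Hill  


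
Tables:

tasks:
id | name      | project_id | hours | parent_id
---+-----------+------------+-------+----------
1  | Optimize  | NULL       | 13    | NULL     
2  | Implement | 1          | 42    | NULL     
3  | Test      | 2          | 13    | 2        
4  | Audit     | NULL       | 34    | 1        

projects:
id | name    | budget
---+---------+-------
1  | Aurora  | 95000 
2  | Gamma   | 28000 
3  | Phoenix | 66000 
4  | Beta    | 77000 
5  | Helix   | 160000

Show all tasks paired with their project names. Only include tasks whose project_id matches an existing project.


INNER JOIN keeps only tasks rows whose project_id matches an id in projects. Walk through each task:
  - task 1 (Optimize): project_id=NULL, no match -> dropped
  - task 2 (Implement): project_id=1 -> matches Aurora
  - task 3 (Test): project_id=2 -> matches Gamma
  - task 4 (Audit): project_id=NULL, no match -> dropped
So 2 of 4 rows are dropped.

SQL:
SELECT a.name, b.name AS project
FROM tasks a
INNER JOIN projects b ON a.project_id = b.id

Result:
name      | project
----------+--------
Implement | Aurora 
Test      | Gamma  


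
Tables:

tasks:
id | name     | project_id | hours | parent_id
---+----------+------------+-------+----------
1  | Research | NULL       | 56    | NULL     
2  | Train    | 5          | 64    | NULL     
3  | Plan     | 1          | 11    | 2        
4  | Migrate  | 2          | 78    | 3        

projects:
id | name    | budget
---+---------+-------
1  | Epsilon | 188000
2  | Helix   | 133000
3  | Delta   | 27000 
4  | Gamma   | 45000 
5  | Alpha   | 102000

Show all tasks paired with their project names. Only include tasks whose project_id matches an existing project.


INNER JOIN keeps only tasks rows whose project_id matches an id in projects. Walk through each task:
  - task 1 (Research): project_id=NULL, no match -> dropped
  - task 2 (Train): project_id=5 -> matches Alpha
  - task 3 (Plan): project_id=1 -> matches Epsilon
  - task 4 (Migrate): project_id=2 -> matches Helix
So 1 of 4 rows is dropped.

SQL:
SELECT a.name, b.name AS project
FROM tasks a
INNER JOIN projects b ON a.project_id = b.id

Result:
name    | project
--------+--------
Train   | Alpha  
Plan    | Epsilon
Migrate | Helix  


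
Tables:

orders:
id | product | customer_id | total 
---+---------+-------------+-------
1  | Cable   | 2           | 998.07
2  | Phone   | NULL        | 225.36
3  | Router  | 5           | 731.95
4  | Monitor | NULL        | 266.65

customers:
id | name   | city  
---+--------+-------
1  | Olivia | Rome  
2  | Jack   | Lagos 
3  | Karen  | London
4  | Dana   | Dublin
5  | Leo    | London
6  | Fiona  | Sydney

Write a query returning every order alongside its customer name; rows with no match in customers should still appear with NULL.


LEFT JOIN keeps every row from orders (the left table); where customer_id has no match in customers, the customer columns become NULL. Walk through each order:
  - order 1 (Cable): customer_id=2 -> matches Jack
  - order 2 (Phone): customer_id=NULL, no match -> kept with NULL
  - order 3 (Router): customer_id=5 -> matches Leo
  - order 4 (Monitor): customer_id=NULL, no match -> kept with NULL
All 4 rows appear; 2 have NULL customer.

SQL:
SELECT a.product, b.name AS customer
FROM orders a
LEFT JOIN customers b ON a.customer_id = b.id

Result:
product | customer
--------+---------
Cable   | Jack    
Phone   | NULL    
Router  | Leo     
Monitor | NULL    


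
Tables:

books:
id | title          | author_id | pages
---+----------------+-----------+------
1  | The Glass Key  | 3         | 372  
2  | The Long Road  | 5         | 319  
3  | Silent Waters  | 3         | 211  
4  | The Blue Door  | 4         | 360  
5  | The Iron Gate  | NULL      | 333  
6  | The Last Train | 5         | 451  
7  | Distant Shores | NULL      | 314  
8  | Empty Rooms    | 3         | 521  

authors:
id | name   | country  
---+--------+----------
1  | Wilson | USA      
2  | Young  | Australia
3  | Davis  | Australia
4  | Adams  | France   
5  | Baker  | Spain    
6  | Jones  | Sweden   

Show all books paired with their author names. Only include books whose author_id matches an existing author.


INNER JOIN keeps only books rows whose author_id matches an id in authors. Walk through each book:
  - book 1 (The Glass Key): author_id=3 -> matches Davis
  - book 2 (The Long Road): author_id=5 -> matches Baker
  - book 3 (Silent Waters): author_id=3 -> matches Davis
  - book 4 (The Blue Door): author_id=4 -> matches Adams
  - book 5 (The Iron Gate): author_id=NULL, no match -> dropped
  - book 6 (The Last Train): author_id=5 -> matches Baker
  - book 7 (Distant Shores): author_id=NULL, no match -> dropped
  - book 8 (Empty Rooms): author_id=3 -> matches Davis
So 2 of 8 rows are dropped.

SQL:
SELECT a.title, b.name AS author
FROM books a
INNER JOIN authors b ON a.author_id = b.id

Result:
title          | author
---------------+-------
The Glass Key  | Davis 
The Long Road  | Baker 
Silent Waters  | Davis 
The Blue Door  | Adams 
The Last Train | Baker 
Empty Rooms    | Davis 
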